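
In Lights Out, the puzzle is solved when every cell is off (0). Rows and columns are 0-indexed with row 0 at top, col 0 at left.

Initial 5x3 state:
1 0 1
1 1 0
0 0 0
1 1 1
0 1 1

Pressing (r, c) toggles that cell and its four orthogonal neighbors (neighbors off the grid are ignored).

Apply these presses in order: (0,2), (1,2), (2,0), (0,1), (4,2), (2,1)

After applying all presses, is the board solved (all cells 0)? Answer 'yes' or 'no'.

After press 1 at (0,2):
1 1 0
1 1 1
0 0 0
1 1 1
0 1 1

After press 2 at (1,2):
1 1 1
1 0 0
0 0 1
1 1 1
0 1 1

After press 3 at (2,0):
1 1 1
0 0 0
1 1 1
0 1 1
0 1 1

After press 4 at (0,1):
0 0 0
0 1 0
1 1 1
0 1 1
0 1 1

After press 5 at (4,2):
0 0 0
0 1 0
1 1 1
0 1 0
0 0 0

After press 6 at (2,1):
0 0 0
0 0 0
0 0 0
0 0 0
0 0 0

Lights still on: 0

Answer: yes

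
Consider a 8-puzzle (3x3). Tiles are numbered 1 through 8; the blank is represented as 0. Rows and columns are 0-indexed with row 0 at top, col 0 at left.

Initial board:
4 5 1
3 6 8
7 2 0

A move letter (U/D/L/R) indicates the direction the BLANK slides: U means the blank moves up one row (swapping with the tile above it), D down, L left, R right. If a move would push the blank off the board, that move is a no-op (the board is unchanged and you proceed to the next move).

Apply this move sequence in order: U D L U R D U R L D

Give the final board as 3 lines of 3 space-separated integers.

Answer: 4 5 1
3 6 8
7 0 2

Derivation:
After move 1 (U):
4 5 1
3 6 0
7 2 8

After move 2 (D):
4 5 1
3 6 8
7 2 0

After move 3 (L):
4 5 1
3 6 8
7 0 2

After move 4 (U):
4 5 1
3 0 8
7 6 2

After move 5 (R):
4 5 1
3 8 0
7 6 2

After move 6 (D):
4 5 1
3 8 2
7 6 0

After move 7 (U):
4 5 1
3 8 0
7 6 2

After move 8 (R):
4 5 1
3 8 0
7 6 2

After move 9 (L):
4 5 1
3 0 8
7 6 2

After move 10 (D):
4 5 1
3 6 8
7 0 2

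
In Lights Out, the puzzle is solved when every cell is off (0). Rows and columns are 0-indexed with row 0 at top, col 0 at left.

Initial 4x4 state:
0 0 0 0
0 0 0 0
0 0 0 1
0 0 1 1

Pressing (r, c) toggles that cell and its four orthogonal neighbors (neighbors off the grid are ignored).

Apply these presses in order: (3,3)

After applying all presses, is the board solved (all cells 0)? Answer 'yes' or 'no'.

Answer: yes

Derivation:
After press 1 at (3,3):
0 0 0 0
0 0 0 0
0 0 0 0
0 0 0 0

Lights still on: 0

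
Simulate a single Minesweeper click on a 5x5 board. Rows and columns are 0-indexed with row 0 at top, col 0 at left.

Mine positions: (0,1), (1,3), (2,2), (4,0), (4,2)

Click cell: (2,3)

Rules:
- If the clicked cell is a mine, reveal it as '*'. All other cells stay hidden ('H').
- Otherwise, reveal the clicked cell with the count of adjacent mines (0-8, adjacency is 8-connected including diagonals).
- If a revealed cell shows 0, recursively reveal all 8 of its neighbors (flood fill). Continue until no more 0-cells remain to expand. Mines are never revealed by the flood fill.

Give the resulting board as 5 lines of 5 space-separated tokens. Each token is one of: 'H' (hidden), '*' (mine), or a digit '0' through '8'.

H H H H H
H H H H H
H H H 2 H
H H H H H
H H H H H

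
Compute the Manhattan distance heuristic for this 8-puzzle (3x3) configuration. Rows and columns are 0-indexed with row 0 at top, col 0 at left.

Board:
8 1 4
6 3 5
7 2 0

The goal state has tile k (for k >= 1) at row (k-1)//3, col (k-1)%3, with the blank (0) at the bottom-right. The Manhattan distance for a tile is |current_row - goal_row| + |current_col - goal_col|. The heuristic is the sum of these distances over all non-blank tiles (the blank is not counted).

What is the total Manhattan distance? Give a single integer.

Answer: 14

Derivation:
Tile 8: at (0,0), goal (2,1), distance |0-2|+|0-1| = 3
Tile 1: at (0,1), goal (0,0), distance |0-0|+|1-0| = 1
Tile 4: at (0,2), goal (1,0), distance |0-1|+|2-0| = 3
Tile 6: at (1,0), goal (1,2), distance |1-1|+|0-2| = 2
Tile 3: at (1,1), goal (0,2), distance |1-0|+|1-2| = 2
Tile 5: at (1,2), goal (1,1), distance |1-1|+|2-1| = 1
Tile 7: at (2,0), goal (2,0), distance |2-2|+|0-0| = 0
Tile 2: at (2,1), goal (0,1), distance |2-0|+|1-1| = 2
Sum: 3 + 1 + 3 + 2 + 2 + 1 + 0 + 2 = 14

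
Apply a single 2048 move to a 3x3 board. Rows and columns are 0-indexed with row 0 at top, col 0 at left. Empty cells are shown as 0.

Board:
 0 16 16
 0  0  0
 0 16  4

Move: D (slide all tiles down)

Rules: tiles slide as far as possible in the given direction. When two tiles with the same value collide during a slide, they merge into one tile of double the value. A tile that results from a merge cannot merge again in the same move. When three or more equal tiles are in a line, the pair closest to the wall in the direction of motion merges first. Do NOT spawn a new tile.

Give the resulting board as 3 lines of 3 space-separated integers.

Answer:  0  0  0
 0  0 16
 0 32  4

Derivation:
Slide down:
col 0: [0, 0, 0] -> [0, 0, 0]
col 1: [16, 0, 16] -> [0, 0, 32]
col 2: [16, 0, 4] -> [0, 16, 4]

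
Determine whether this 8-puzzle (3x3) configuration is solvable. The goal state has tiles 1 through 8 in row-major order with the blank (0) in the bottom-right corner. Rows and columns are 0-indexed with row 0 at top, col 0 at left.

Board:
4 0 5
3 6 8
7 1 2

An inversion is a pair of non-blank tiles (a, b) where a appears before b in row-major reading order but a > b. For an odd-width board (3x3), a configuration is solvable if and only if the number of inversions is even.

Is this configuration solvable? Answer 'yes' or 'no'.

Answer: no

Derivation:
Inversions (pairs i<j in row-major order where tile[i] > tile[j] > 0): 15
15 is odd, so the puzzle is not solvable.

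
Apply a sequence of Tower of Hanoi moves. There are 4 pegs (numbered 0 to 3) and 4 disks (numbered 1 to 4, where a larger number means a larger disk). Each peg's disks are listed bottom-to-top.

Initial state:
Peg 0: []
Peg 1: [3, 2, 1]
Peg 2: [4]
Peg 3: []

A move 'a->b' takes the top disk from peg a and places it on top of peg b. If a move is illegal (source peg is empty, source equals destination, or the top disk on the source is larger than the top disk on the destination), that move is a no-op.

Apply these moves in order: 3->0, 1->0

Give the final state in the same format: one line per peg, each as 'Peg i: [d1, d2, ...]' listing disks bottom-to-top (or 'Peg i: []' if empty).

Answer: Peg 0: [1]
Peg 1: [3, 2]
Peg 2: [4]
Peg 3: []

Derivation:
After move 1 (3->0):
Peg 0: []
Peg 1: [3, 2, 1]
Peg 2: [4]
Peg 3: []

After move 2 (1->0):
Peg 0: [1]
Peg 1: [3, 2]
Peg 2: [4]
Peg 3: []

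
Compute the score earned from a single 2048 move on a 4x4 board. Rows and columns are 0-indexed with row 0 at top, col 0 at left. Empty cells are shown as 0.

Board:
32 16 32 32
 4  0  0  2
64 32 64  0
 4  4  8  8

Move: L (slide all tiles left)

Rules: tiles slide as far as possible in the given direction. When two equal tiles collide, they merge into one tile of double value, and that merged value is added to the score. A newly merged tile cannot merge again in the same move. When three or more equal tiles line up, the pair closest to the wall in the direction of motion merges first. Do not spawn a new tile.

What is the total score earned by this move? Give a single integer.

Slide left:
row 0: [32, 16, 32, 32] -> [32, 16, 64, 0]  score +64 (running 64)
row 1: [4, 0, 0, 2] -> [4, 2, 0, 0]  score +0 (running 64)
row 2: [64, 32, 64, 0] -> [64, 32, 64, 0]  score +0 (running 64)
row 3: [4, 4, 8, 8] -> [8, 16, 0, 0]  score +24 (running 88)
Board after move:
32 16 64  0
 4  2  0  0
64 32 64  0
 8 16  0  0

Answer: 88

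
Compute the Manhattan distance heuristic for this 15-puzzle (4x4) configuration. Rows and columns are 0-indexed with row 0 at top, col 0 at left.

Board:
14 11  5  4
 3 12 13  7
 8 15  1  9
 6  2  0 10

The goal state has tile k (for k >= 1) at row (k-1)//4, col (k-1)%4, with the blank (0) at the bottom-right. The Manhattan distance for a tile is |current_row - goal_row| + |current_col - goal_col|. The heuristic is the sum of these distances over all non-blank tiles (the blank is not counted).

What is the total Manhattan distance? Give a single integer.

Answer: 43

Derivation:
Tile 14: (0,0)->(3,1) = 4
Tile 11: (0,1)->(2,2) = 3
Tile 5: (0,2)->(1,0) = 3
Tile 4: (0,3)->(0,3) = 0
Tile 3: (1,0)->(0,2) = 3
Tile 12: (1,1)->(2,3) = 3
Tile 13: (1,2)->(3,0) = 4
Tile 7: (1,3)->(1,2) = 1
Tile 8: (2,0)->(1,3) = 4
Tile 15: (2,1)->(3,2) = 2
Tile 1: (2,2)->(0,0) = 4
Tile 9: (2,3)->(2,0) = 3
Tile 6: (3,0)->(1,1) = 3
Tile 2: (3,1)->(0,1) = 3
Tile 10: (3,3)->(2,1) = 3
Sum: 4 + 3 + 3 + 0 + 3 + 3 + 4 + 1 + 4 + 2 + 4 + 3 + 3 + 3 + 3 = 43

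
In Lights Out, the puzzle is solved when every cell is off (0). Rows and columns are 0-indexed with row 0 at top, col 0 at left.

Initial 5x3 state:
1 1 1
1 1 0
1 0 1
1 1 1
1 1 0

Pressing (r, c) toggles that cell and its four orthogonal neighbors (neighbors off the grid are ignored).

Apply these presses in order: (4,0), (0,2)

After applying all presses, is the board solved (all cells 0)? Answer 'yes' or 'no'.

After press 1 at (4,0):
1 1 1
1 1 0
1 0 1
0 1 1
0 0 0

After press 2 at (0,2):
1 0 0
1 1 1
1 0 1
0 1 1
0 0 0

Lights still on: 8

Answer: no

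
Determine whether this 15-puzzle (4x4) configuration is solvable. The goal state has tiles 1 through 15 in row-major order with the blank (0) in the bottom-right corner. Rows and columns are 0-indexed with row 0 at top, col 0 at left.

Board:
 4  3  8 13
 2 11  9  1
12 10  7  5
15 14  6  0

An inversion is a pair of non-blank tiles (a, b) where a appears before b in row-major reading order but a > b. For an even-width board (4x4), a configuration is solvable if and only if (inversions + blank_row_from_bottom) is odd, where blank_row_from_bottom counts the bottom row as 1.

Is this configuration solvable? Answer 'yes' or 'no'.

Answer: yes

Derivation:
Inversions: 42
Blank is in row 3 (0-indexed from top), which is row 1 counting from the bottom (bottom = 1).
42 + 1 = 43, which is odd, so the puzzle is solvable.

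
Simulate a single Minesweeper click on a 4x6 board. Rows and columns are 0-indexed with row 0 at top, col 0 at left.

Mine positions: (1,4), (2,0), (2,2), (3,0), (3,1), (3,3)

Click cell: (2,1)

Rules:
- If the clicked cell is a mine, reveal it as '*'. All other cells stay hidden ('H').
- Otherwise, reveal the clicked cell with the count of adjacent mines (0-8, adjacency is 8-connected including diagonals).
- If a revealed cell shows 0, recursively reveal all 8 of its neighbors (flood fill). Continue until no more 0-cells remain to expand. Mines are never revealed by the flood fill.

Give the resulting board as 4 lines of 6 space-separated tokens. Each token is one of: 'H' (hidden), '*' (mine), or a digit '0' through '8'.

H H H H H H
H H H H H H
H 4 H H H H
H H H H H H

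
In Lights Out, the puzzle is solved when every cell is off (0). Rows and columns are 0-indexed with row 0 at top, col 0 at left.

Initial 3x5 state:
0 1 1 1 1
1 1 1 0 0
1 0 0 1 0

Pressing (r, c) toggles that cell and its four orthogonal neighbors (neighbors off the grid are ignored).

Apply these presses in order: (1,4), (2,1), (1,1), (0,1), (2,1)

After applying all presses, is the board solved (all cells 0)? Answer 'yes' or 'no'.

Answer: no

Derivation:
After press 1 at (1,4):
0 1 1 1 0
1 1 1 1 1
1 0 0 1 1

After press 2 at (2,1):
0 1 1 1 0
1 0 1 1 1
0 1 1 1 1

After press 3 at (1,1):
0 0 1 1 0
0 1 0 1 1
0 0 1 1 1

After press 4 at (0,1):
1 1 0 1 0
0 0 0 1 1
0 0 1 1 1

After press 5 at (2,1):
1 1 0 1 0
0 1 0 1 1
1 1 0 1 1

Lights still on: 10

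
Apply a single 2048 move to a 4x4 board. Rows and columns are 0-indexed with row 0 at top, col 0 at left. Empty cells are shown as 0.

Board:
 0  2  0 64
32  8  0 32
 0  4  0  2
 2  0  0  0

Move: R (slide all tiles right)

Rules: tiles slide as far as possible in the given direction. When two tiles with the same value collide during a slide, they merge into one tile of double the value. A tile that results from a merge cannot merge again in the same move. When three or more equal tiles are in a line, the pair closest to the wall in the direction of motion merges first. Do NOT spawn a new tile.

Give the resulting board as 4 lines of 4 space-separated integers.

Answer:  0  0  2 64
 0 32  8 32
 0  0  4  2
 0  0  0  2

Derivation:
Slide right:
row 0: [0, 2, 0, 64] -> [0, 0, 2, 64]
row 1: [32, 8, 0, 32] -> [0, 32, 8, 32]
row 2: [0, 4, 0, 2] -> [0, 0, 4, 2]
row 3: [2, 0, 0, 0] -> [0, 0, 0, 2]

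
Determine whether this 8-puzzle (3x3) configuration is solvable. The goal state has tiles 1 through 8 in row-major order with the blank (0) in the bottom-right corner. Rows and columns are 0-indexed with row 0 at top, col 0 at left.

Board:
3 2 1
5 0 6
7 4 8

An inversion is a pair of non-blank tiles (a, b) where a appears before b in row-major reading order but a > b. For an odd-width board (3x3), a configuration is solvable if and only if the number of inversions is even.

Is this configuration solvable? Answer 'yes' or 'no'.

Answer: yes

Derivation:
Inversions (pairs i<j in row-major order where tile[i] > tile[j] > 0): 6
6 is even, so the puzzle is solvable.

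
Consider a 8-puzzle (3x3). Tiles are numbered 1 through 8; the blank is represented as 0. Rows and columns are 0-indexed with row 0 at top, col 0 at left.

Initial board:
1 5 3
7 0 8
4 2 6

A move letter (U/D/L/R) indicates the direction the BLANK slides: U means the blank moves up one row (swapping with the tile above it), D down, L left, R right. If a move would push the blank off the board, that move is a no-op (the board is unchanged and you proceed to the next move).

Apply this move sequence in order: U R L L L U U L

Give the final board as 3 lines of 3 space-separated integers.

After move 1 (U):
1 0 3
7 5 8
4 2 6

After move 2 (R):
1 3 0
7 5 8
4 2 6

After move 3 (L):
1 0 3
7 5 8
4 2 6

After move 4 (L):
0 1 3
7 5 8
4 2 6

After move 5 (L):
0 1 3
7 5 8
4 2 6

After move 6 (U):
0 1 3
7 5 8
4 2 6

After move 7 (U):
0 1 3
7 5 8
4 2 6

After move 8 (L):
0 1 3
7 5 8
4 2 6

Answer: 0 1 3
7 5 8
4 2 6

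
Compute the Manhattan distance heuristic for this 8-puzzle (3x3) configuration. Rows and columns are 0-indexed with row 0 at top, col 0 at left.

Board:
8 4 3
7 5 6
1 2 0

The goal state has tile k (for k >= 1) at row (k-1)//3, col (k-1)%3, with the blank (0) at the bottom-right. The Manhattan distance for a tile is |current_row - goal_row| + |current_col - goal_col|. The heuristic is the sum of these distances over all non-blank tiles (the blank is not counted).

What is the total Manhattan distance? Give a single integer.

Answer: 10

Derivation:
Tile 8: (0,0)->(2,1) = 3
Tile 4: (0,1)->(1,0) = 2
Tile 3: (0,2)->(0,2) = 0
Tile 7: (1,0)->(2,0) = 1
Tile 5: (1,1)->(1,1) = 0
Tile 6: (1,2)->(1,2) = 0
Tile 1: (2,0)->(0,0) = 2
Tile 2: (2,1)->(0,1) = 2
Sum: 3 + 2 + 0 + 1 + 0 + 0 + 2 + 2 = 10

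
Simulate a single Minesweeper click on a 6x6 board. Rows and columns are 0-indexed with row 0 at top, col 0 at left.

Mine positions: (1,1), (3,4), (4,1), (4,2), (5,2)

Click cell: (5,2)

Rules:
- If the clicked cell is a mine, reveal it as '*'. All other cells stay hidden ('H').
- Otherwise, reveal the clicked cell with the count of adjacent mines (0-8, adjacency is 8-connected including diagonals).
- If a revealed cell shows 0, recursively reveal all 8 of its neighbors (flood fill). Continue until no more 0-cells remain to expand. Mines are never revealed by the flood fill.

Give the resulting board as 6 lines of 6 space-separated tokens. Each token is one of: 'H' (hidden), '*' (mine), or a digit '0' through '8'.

H H H H H H
H H H H H H
H H H H H H
H H H H H H
H H H H H H
H H * H H H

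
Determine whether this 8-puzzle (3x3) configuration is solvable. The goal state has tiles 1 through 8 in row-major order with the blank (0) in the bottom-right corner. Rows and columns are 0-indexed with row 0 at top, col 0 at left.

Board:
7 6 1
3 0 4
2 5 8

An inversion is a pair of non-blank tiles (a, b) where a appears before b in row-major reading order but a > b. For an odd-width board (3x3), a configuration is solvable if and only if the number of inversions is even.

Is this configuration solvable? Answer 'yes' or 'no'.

Answer: no

Derivation:
Inversions (pairs i<j in row-major order where tile[i] > tile[j] > 0): 13
13 is odd, so the puzzle is not solvable.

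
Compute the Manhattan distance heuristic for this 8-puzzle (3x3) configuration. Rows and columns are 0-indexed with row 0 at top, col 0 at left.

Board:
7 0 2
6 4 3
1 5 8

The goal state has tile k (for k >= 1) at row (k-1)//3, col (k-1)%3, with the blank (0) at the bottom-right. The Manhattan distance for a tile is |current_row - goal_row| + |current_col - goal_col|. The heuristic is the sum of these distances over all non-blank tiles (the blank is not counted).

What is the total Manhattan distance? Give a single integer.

Tile 7: at (0,0), goal (2,0), distance |0-2|+|0-0| = 2
Tile 2: at (0,2), goal (0,1), distance |0-0|+|2-1| = 1
Tile 6: at (1,0), goal (1,2), distance |1-1|+|0-2| = 2
Tile 4: at (1,1), goal (1,0), distance |1-1|+|1-0| = 1
Tile 3: at (1,2), goal (0,2), distance |1-0|+|2-2| = 1
Tile 1: at (2,0), goal (0,0), distance |2-0|+|0-0| = 2
Tile 5: at (2,1), goal (1,1), distance |2-1|+|1-1| = 1
Tile 8: at (2,2), goal (2,1), distance |2-2|+|2-1| = 1
Sum: 2 + 1 + 2 + 1 + 1 + 2 + 1 + 1 = 11

Answer: 11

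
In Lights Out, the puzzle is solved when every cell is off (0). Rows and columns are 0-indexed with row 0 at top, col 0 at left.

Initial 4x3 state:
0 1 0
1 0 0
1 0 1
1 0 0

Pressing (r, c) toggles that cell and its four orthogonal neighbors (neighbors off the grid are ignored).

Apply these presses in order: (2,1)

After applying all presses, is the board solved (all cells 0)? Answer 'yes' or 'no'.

Answer: no

Derivation:
After press 1 at (2,1):
0 1 0
1 1 0
0 1 0
1 1 0

Lights still on: 6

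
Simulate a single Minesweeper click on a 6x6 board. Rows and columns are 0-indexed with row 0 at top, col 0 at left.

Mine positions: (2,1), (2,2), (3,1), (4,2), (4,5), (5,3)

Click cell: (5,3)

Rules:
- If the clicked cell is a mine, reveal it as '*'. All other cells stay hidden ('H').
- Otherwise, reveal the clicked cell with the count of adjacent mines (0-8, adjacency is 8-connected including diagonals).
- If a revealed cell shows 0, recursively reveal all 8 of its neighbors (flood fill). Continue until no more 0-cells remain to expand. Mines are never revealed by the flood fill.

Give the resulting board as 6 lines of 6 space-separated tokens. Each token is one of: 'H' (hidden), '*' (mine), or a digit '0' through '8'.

H H H H H H
H H H H H H
H H H H H H
H H H H H H
H H H H H H
H H H * H H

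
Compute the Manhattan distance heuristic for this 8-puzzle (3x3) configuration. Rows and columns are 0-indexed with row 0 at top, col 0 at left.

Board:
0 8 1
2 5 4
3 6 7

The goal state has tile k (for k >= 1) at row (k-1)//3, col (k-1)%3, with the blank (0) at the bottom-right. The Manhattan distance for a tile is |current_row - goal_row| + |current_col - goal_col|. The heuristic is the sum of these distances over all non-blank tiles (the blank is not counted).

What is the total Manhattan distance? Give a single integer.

Tile 8: at (0,1), goal (2,1), distance |0-2|+|1-1| = 2
Tile 1: at (0,2), goal (0,0), distance |0-0|+|2-0| = 2
Tile 2: at (1,0), goal (0,1), distance |1-0|+|0-1| = 2
Tile 5: at (1,1), goal (1,1), distance |1-1|+|1-1| = 0
Tile 4: at (1,2), goal (1,0), distance |1-1|+|2-0| = 2
Tile 3: at (2,0), goal (0,2), distance |2-0|+|0-2| = 4
Tile 6: at (2,1), goal (1,2), distance |2-1|+|1-2| = 2
Tile 7: at (2,2), goal (2,0), distance |2-2|+|2-0| = 2
Sum: 2 + 2 + 2 + 0 + 2 + 4 + 2 + 2 = 16

Answer: 16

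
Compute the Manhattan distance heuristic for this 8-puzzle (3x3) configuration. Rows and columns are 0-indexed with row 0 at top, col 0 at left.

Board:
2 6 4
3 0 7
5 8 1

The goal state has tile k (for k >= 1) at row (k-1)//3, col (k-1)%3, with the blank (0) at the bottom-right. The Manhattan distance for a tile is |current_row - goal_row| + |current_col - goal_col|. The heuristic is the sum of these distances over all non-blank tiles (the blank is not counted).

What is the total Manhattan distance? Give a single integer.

Tile 2: (0,0)->(0,1) = 1
Tile 6: (0,1)->(1,2) = 2
Tile 4: (0,2)->(1,0) = 3
Tile 3: (1,0)->(0,2) = 3
Tile 7: (1,2)->(2,0) = 3
Tile 5: (2,0)->(1,1) = 2
Tile 8: (2,1)->(2,1) = 0
Tile 1: (2,2)->(0,0) = 4
Sum: 1 + 2 + 3 + 3 + 3 + 2 + 0 + 4 = 18

Answer: 18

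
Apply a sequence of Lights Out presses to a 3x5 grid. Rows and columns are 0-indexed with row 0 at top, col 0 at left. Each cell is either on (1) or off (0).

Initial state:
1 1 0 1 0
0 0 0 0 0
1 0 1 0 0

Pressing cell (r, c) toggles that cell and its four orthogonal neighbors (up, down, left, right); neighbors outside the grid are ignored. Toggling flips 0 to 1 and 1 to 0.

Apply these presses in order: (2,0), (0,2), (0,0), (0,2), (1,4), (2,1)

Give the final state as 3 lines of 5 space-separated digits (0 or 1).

After press 1 at (2,0):
1 1 0 1 0
1 0 0 0 0
0 1 1 0 0

After press 2 at (0,2):
1 0 1 0 0
1 0 1 0 0
0 1 1 0 0

After press 3 at (0,0):
0 1 1 0 0
0 0 1 0 0
0 1 1 0 0

After press 4 at (0,2):
0 0 0 1 0
0 0 0 0 0
0 1 1 0 0

After press 5 at (1,4):
0 0 0 1 1
0 0 0 1 1
0 1 1 0 1

After press 6 at (2,1):
0 0 0 1 1
0 1 0 1 1
1 0 0 0 1

Answer: 0 0 0 1 1
0 1 0 1 1
1 0 0 0 1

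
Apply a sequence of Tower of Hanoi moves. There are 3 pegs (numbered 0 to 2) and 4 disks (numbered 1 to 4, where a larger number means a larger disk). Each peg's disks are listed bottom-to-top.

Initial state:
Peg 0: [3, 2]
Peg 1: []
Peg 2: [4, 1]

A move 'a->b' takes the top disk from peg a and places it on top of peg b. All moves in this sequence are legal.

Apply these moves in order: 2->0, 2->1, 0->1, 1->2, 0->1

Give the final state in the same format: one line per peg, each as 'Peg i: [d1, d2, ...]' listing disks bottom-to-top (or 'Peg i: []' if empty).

Answer: Peg 0: [3]
Peg 1: [4, 2]
Peg 2: [1]

Derivation:
After move 1 (2->0):
Peg 0: [3, 2, 1]
Peg 1: []
Peg 2: [4]

After move 2 (2->1):
Peg 0: [3, 2, 1]
Peg 1: [4]
Peg 2: []

After move 3 (0->1):
Peg 0: [3, 2]
Peg 1: [4, 1]
Peg 2: []

After move 4 (1->2):
Peg 0: [3, 2]
Peg 1: [4]
Peg 2: [1]

After move 5 (0->1):
Peg 0: [3]
Peg 1: [4, 2]
Peg 2: [1]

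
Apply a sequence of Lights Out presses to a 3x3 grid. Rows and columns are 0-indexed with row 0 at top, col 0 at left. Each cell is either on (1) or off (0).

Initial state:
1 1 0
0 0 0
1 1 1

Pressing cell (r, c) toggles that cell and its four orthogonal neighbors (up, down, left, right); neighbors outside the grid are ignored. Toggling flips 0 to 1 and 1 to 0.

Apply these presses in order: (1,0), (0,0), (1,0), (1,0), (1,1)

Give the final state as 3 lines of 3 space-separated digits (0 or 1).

Answer: 1 1 0
1 0 1
0 0 1

Derivation:
After press 1 at (1,0):
0 1 0
1 1 0
0 1 1

After press 2 at (0,0):
1 0 0
0 1 0
0 1 1

After press 3 at (1,0):
0 0 0
1 0 0
1 1 1

After press 4 at (1,0):
1 0 0
0 1 0
0 1 1

After press 5 at (1,1):
1 1 0
1 0 1
0 0 1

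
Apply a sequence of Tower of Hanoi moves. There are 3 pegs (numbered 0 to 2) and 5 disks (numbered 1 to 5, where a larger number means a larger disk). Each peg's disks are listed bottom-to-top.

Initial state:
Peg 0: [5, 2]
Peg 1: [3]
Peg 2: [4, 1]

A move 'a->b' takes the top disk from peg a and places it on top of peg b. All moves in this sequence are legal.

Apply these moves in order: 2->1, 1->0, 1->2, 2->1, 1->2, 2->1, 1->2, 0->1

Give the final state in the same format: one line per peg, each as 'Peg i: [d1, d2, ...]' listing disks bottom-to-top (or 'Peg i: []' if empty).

After move 1 (2->1):
Peg 0: [5, 2]
Peg 1: [3, 1]
Peg 2: [4]

After move 2 (1->0):
Peg 0: [5, 2, 1]
Peg 1: [3]
Peg 2: [4]

After move 3 (1->2):
Peg 0: [5, 2, 1]
Peg 1: []
Peg 2: [4, 3]

After move 4 (2->1):
Peg 0: [5, 2, 1]
Peg 1: [3]
Peg 2: [4]

After move 5 (1->2):
Peg 0: [5, 2, 1]
Peg 1: []
Peg 2: [4, 3]

After move 6 (2->1):
Peg 0: [5, 2, 1]
Peg 1: [3]
Peg 2: [4]

After move 7 (1->2):
Peg 0: [5, 2, 1]
Peg 1: []
Peg 2: [4, 3]

After move 8 (0->1):
Peg 0: [5, 2]
Peg 1: [1]
Peg 2: [4, 3]

Answer: Peg 0: [5, 2]
Peg 1: [1]
Peg 2: [4, 3]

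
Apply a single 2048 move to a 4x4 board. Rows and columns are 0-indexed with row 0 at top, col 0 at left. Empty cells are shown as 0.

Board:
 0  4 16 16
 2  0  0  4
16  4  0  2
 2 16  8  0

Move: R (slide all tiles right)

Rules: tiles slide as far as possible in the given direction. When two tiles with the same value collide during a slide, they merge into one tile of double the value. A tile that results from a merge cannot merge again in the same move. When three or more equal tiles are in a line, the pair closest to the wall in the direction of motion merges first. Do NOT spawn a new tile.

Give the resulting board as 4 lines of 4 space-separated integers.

Slide right:
row 0: [0, 4, 16, 16] -> [0, 0, 4, 32]
row 1: [2, 0, 0, 4] -> [0, 0, 2, 4]
row 2: [16, 4, 0, 2] -> [0, 16, 4, 2]
row 3: [2, 16, 8, 0] -> [0, 2, 16, 8]

Answer:  0  0  4 32
 0  0  2  4
 0 16  4  2
 0  2 16  8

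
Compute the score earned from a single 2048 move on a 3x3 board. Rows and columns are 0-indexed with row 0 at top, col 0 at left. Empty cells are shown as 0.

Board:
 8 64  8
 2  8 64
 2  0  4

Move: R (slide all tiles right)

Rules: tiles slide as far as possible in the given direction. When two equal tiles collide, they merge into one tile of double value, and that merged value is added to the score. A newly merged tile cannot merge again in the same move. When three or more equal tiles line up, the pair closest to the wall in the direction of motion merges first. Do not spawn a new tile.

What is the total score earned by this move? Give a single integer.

Slide right:
row 0: [8, 64, 8] -> [8, 64, 8]  score +0 (running 0)
row 1: [2, 8, 64] -> [2, 8, 64]  score +0 (running 0)
row 2: [2, 0, 4] -> [0, 2, 4]  score +0 (running 0)
Board after move:
 8 64  8
 2  8 64
 0  2  4

Answer: 0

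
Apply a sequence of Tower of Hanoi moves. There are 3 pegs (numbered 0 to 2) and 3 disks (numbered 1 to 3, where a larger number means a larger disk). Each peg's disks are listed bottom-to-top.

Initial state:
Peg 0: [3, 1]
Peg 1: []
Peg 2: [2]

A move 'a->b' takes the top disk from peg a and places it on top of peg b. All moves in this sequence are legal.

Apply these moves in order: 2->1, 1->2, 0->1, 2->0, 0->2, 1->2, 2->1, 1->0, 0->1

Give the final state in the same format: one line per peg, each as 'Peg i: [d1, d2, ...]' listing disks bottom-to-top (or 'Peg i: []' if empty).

Answer: Peg 0: [3]
Peg 1: [1]
Peg 2: [2]

Derivation:
After move 1 (2->1):
Peg 0: [3, 1]
Peg 1: [2]
Peg 2: []

After move 2 (1->2):
Peg 0: [3, 1]
Peg 1: []
Peg 2: [2]

After move 3 (0->1):
Peg 0: [3]
Peg 1: [1]
Peg 2: [2]

After move 4 (2->0):
Peg 0: [3, 2]
Peg 1: [1]
Peg 2: []

After move 5 (0->2):
Peg 0: [3]
Peg 1: [1]
Peg 2: [2]

After move 6 (1->2):
Peg 0: [3]
Peg 1: []
Peg 2: [2, 1]

After move 7 (2->1):
Peg 0: [3]
Peg 1: [1]
Peg 2: [2]

After move 8 (1->0):
Peg 0: [3, 1]
Peg 1: []
Peg 2: [2]

After move 9 (0->1):
Peg 0: [3]
Peg 1: [1]
Peg 2: [2]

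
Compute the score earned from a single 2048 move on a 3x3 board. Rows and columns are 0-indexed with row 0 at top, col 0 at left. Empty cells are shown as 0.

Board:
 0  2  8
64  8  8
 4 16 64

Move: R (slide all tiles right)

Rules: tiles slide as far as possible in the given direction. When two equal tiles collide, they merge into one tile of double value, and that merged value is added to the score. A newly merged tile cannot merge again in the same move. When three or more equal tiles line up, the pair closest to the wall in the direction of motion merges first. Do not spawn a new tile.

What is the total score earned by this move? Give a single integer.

Answer: 16

Derivation:
Slide right:
row 0: [0, 2, 8] -> [0, 2, 8]  score +0 (running 0)
row 1: [64, 8, 8] -> [0, 64, 16]  score +16 (running 16)
row 2: [4, 16, 64] -> [4, 16, 64]  score +0 (running 16)
Board after move:
 0  2  8
 0 64 16
 4 16 64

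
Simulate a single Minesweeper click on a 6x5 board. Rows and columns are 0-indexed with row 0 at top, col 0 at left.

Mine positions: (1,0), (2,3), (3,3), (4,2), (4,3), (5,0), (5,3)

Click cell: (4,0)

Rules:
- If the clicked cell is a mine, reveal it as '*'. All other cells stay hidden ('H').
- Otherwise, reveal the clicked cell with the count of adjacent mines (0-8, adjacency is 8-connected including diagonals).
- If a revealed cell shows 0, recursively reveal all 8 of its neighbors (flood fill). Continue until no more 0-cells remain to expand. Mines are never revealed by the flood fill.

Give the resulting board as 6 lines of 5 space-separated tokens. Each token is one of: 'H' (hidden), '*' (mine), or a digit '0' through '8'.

H H H H H
H H H H H
H H H H H
H H H H H
1 H H H H
H H H H H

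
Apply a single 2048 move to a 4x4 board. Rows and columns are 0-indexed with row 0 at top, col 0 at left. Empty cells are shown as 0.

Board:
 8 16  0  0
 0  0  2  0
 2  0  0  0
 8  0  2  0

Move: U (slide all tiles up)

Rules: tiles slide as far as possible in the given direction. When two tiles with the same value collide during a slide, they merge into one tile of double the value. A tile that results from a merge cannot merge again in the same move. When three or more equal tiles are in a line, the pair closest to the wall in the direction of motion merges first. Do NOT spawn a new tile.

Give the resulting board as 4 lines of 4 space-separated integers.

Slide up:
col 0: [8, 0, 2, 8] -> [8, 2, 8, 0]
col 1: [16, 0, 0, 0] -> [16, 0, 0, 0]
col 2: [0, 2, 0, 2] -> [4, 0, 0, 0]
col 3: [0, 0, 0, 0] -> [0, 0, 0, 0]

Answer:  8 16  4  0
 2  0  0  0
 8  0  0  0
 0  0  0  0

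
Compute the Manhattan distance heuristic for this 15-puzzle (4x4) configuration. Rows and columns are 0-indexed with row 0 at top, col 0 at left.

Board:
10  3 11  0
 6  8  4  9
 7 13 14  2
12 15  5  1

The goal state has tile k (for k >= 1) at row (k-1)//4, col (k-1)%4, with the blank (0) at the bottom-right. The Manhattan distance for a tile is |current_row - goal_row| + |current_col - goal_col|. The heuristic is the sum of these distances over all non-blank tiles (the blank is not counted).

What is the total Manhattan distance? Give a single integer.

Answer: 41

Derivation:
Tile 10: (0,0)->(2,1) = 3
Tile 3: (0,1)->(0,2) = 1
Tile 11: (0,2)->(2,2) = 2
Tile 6: (1,0)->(1,1) = 1
Tile 8: (1,1)->(1,3) = 2
Tile 4: (1,2)->(0,3) = 2
Tile 9: (1,3)->(2,0) = 4
Tile 7: (2,0)->(1,2) = 3
Tile 13: (2,1)->(3,0) = 2
Tile 14: (2,2)->(3,1) = 2
Tile 2: (2,3)->(0,1) = 4
Tile 12: (3,0)->(2,3) = 4
Tile 15: (3,1)->(3,2) = 1
Tile 5: (3,2)->(1,0) = 4
Tile 1: (3,3)->(0,0) = 6
Sum: 3 + 1 + 2 + 1 + 2 + 2 + 4 + 3 + 2 + 2 + 4 + 4 + 1 + 4 + 6 = 41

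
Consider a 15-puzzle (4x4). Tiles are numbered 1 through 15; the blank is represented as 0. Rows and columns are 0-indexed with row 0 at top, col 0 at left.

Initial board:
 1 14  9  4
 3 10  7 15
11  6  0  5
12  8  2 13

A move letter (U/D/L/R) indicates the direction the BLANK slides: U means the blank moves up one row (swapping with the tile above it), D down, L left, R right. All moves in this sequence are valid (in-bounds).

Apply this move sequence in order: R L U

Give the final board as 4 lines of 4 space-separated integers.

After move 1 (R):
 1 14  9  4
 3 10  7 15
11  6  5  0
12  8  2 13

After move 2 (L):
 1 14  9  4
 3 10  7 15
11  6  0  5
12  8  2 13

After move 3 (U):
 1 14  9  4
 3 10  0 15
11  6  7  5
12  8  2 13

Answer:  1 14  9  4
 3 10  0 15
11  6  7  5
12  8  2 13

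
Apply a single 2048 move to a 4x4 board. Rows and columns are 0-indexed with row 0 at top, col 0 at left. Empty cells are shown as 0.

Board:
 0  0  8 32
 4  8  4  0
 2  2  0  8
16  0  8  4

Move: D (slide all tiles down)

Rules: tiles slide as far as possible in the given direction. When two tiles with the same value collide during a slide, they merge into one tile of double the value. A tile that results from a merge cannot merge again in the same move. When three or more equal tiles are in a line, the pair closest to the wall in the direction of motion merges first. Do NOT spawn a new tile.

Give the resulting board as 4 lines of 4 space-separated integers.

Slide down:
col 0: [0, 4, 2, 16] -> [0, 4, 2, 16]
col 1: [0, 8, 2, 0] -> [0, 0, 8, 2]
col 2: [8, 4, 0, 8] -> [0, 8, 4, 8]
col 3: [32, 0, 8, 4] -> [0, 32, 8, 4]

Answer:  0  0  0  0
 4  0  8 32
 2  8  4  8
16  2  8  4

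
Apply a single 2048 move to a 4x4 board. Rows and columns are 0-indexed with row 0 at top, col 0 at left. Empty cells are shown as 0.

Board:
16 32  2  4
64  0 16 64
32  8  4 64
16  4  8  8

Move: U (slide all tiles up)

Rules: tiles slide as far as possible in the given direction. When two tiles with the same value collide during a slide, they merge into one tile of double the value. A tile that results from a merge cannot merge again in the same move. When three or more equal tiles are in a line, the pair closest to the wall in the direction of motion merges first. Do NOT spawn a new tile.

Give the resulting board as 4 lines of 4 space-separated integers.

Answer:  16  32   2   4
 64   8  16 128
 32   4   4   8
 16   0   8   0

Derivation:
Slide up:
col 0: [16, 64, 32, 16] -> [16, 64, 32, 16]
col 1: [32, 0, 8, 4] -> [32, 8, 4, 0]
col 2: [2, 16, 4, 8] -> [2, 16, 4, 8]
col 3: [4, 64, 64, 8] -> [4, 128, 8, 0]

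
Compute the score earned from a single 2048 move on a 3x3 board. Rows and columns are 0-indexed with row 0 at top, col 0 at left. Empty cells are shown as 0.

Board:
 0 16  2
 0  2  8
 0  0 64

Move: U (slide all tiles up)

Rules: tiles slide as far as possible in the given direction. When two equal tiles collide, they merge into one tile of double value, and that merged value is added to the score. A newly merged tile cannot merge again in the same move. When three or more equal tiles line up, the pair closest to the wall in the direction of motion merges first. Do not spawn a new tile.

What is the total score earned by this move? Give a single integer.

Answer: 0

Derivation:
Slide up:
col 0: [0, 0, 0] -> [0, 0, 0]  score +0 (running 0)
col 1: [16, 2, 0] -> [16, 2, 0]  score +0 (running 0)
col 2: [2, 8, 64] -> [2, 8, 64]  score +0 (running 0)
Board after move:
 0 16  2
 0  2  8
 0  0 64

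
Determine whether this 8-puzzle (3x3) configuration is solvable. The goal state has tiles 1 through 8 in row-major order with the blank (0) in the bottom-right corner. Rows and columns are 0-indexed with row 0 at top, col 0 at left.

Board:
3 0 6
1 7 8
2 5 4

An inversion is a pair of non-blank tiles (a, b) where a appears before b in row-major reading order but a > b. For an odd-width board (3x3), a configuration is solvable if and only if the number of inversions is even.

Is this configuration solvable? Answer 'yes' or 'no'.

Answer: no

Derivation:
Inversions (pairs i<j in row-major order where tile[i] > tile[j] > 0): 13
13 is odd, so the puzzle is not solvable.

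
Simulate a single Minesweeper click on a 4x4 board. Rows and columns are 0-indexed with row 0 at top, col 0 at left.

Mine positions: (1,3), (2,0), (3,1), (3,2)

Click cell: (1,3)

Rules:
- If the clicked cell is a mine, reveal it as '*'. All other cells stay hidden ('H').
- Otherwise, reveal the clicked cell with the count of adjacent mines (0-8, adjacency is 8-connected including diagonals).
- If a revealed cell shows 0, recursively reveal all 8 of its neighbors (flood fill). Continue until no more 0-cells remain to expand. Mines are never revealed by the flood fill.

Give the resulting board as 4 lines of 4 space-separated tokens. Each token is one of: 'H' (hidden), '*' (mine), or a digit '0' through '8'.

H H H H
H H H *
H H H H
H H H H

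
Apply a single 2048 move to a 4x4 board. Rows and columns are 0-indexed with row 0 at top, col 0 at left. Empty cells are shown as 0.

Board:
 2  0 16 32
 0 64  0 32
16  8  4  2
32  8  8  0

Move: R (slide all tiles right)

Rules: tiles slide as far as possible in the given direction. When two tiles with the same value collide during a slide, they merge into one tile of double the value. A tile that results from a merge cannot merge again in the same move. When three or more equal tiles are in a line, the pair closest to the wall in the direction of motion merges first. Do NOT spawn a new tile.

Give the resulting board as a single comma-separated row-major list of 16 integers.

Slide right:
row 0: [2, 0, 16, 32] -> [0, 2, 16, 32]
row 1: [0, 64, 0, 32] -> [0, 0, 64, 32]
row 2: [16, 8, 4, 2] -> [16, 8, 4, 2]
row 3: [32, 8, 8, 0] -> [0, 0, 32, 16]

Answer: 0, 2, 16, 32, 0, 0, 64, 32, 16, 8, 4, 2, 0, 0, 32, 16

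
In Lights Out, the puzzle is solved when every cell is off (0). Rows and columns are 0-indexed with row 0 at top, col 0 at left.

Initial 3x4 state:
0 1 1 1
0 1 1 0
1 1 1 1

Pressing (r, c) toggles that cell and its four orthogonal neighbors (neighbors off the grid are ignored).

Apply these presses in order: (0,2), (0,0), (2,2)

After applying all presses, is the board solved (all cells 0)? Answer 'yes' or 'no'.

Answer: no

Derivation:
After press 1 at (0,2):
0 0 0 0
0 1 0 0
1 1 1 1

After press 2 at (0,0):
1 1 0 0
1 1 0 0
1 1 1 1

After press 3 at (2,2):
1 1 0 0
1 1 1 0
1 0 0 0

Lights still on: 6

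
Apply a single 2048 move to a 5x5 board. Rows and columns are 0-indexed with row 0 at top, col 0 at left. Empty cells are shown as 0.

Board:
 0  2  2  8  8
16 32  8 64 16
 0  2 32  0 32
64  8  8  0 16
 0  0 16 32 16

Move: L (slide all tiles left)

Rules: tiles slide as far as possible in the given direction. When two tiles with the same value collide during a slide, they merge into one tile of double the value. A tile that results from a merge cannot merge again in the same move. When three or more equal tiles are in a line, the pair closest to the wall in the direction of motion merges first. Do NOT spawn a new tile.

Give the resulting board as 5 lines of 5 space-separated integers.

Answer:  4 16  0  0  0
16 32  8 64 16
 2 64  0  0  0
64 16 16  0  0
16 32 16  0  0

Derivation:
Slide left:
row 0: [0, 2, 2, 8, 8] -> [4, 16, 0, 0, 0]
row 1: [16, 32, 8, 64, 16] -> [16, 32, 8, 64, 16]
row 2: [0, 2, 32, 0, 32] -> [2, 64, 0, 0, 0]
row 3: [64, 8, 8, 0, 16] -> [64, 16, 16, 0, 0]
row 4: [0, 0, 16, 32, 16] -> [16, 32, 16, 0, 0]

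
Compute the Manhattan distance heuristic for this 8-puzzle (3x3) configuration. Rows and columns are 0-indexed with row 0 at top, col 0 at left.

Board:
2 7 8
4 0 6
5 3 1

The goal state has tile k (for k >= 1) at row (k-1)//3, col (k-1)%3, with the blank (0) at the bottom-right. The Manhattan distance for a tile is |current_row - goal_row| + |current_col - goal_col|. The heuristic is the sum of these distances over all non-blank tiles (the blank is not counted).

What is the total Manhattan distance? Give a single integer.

Tile 2: at (0,0), goal (0,1), distance |0-0|+|0-1| = 1
Tile 7: at (0,1), goal (2,0), distance |0-2|+|1-0| = 3
Tile 8: at (0,2), goal (2,1), distance |0-2|+|2-1| = 3
Tile 4: at (1,0), goal (1,0), distance |1-1|+|0-0| = 0
Tile 6: at (1,2), goal (1,2), distance |1-1|+|2-2| = 0
Tile 5: at (2,0), goal (1,1), distance |2-1|+|0-1| = 2
Tile 3: at (2,1), goal (0,2), distance |2-0|+|1-2| = 3
Tile 1: at (2,2), goal (0,0), distance |2-0|+|2-0| = 4
Sum: 1 + 3 + 3 + 0 + 0 + 2 + 3 + 4 = 16

Answer: 16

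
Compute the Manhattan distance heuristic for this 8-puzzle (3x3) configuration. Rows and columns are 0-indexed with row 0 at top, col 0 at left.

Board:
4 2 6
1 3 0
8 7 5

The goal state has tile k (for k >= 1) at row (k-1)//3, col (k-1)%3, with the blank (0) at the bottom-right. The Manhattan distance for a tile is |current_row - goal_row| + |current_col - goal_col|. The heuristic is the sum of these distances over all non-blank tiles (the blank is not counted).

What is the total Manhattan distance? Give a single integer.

Tile 4: at (0,0), goal (1,0), distance |0-1|+|0-0| = 1
Tile 2: at (0,1), goal (0,1), distance |0-0|+|1-1| = 0
Tile 6: at (0,2), goal (1,2), distance |0-1|+|2-2| = 1
Tile 1: at (1,0), goal (0,0), distance |1-0|+|0-0| = 1
Tile 3: at (1,1), goal (0,2), distance |1-0|+|1-2| = 2
Tile 8: at (2,0), goal (2,1), distance |2-2|+|0-1| = 1
Tile 7: at (2,1), goal (2,0), distance |2-2|+|1-0| = 1
Tile 5: at (2,2), goal (1,1), distance |2-1|+|2-1| = 2
Sum: 1 + 0 + 1 + 1 + 2 + 1 + 1 + 2 = 9

Answer: 9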